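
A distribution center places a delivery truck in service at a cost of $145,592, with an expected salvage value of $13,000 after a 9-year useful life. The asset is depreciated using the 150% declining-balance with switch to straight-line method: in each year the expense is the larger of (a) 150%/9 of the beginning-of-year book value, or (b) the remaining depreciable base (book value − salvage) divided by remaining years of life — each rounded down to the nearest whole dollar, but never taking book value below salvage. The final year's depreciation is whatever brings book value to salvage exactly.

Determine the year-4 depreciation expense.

Depreciable base = $145,592 − $13,000 = $132,592.
Year 1: DB = ⌊$145,592 × 150%/9⌋ = $24,265; SL = ⌊$132,592/9⌋ = $14,732 → take DB $24,265. Book value $121,327.
Year 2: DB = ⌊$121,327 × 150%/9⌋ = $20,221; SL = ⌊$108,327/8⌋ = $13,540 → take DB $20,221. Book value $101,106.
Year 3: DB = ⌊$101,106 × 150%/9⌋ = $16,851; SL = ⌊$88,106/7⌋ = $12,586 → take DB $16,851. Book value $84,255.
Year 4: DB = ⌊$84,255 × 150%/9⌋ = $14,042; SL = ⌊$71,255/6⌋ = $11,875 → take DB $14,042. Book value $70,213.

$14,042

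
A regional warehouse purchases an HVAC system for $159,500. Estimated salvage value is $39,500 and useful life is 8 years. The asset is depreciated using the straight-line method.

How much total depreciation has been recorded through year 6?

$90,000

Depreciable base = $159,500 − $39,500 = $120,000.
Annual expense = $120,000 / 8 = $15,000.
End of year 1: book value $144,500.
End of year 2: book value $129,500.
End of year 3: book value $114,500.
End of year 4: book value $99,500.
End of year 5: book value $84,500.
End of year 6: book value $69,500.
Accumulated through year 6 = $159,500 − $69,500 = $90,000.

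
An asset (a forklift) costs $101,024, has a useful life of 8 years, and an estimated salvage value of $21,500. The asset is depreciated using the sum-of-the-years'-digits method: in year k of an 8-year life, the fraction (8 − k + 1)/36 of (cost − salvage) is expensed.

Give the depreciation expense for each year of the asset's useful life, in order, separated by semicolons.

$17,672; $15,463; $13,254; $11,045; $8,836; $6,627; $4,418; $2,209

Depreciable base = $101,024 − $21,500 = $79,524.
Sum of the years' digits = 8+7+6+5+4+3+2+1 = 36.
Year 1: $79,524 × 8/36 = $17,672. Book value $83,352.
Year 2: $79,524 × 7/36 = $15,463. Book value $67,889.
Year 3: $79,524 × 6/36 = $13,254. Book value $54,635.
Year 4: $79,524 × 5/36 = $11,045. Book value $43,590.
Year 5: $79,524 × 4/36 = $8,836. Book value $34,754.
Year 6: $79,524 × 3/36 = $6,627. Book value $28,127.
Year 7: $79,524 × 2/36 = $4,418. Book value $23,709.
Year 8: $79,524 × 1/36 = $2,209. Book value $21,500.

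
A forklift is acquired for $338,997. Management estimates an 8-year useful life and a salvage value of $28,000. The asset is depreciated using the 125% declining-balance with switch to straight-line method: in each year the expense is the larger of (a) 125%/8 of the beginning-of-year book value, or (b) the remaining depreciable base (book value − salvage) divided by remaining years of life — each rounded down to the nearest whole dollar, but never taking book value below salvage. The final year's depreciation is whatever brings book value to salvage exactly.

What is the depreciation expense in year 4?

$35,125

Depreciable base = $338,997 − $28,000 = $310,997.
Year 1: DB = ⌊$338,997 × 125%/8⌋ = $52,968; SL = ⌊$310,997/8⌋ = $38,874 → take DB $52,968. Book value $286,029.
Year 2: DB = ⌊$286,029 × 125%/8⌋ = $44,692; SL = ⌊$258,029/7⌋ = $36,861 → take DB $44,692. Book value $241,337.
Year 3: DB = ⌊$241,337 × 125%/8⌋ = $37,708; SL = ⌊$213,337/6⌋ = $35,556 → take DB $37,708. Book value $203,629.
Year 4: DB = ⌊$203,629 × 125%/8⌋ = $31,817; SL = ⌊$175,629/5⌋ = $35,125 → take SL $35,125. Book value $168,504.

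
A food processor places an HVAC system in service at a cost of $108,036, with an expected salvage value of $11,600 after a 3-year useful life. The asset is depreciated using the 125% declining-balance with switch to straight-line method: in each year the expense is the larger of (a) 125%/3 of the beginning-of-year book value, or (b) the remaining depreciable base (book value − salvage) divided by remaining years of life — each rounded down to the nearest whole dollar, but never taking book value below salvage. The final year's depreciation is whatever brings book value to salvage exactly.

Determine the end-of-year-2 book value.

$36,763

Depreciable base = $108,036 − $11,600 = $96,436.
Year 1: DB = ⌊$108,036 × 125%/3⌋ = $45,015; SL = ⌊$96,436/3⌋ = $32,145 → take DB $45,015. Book value $63,021.
Year 2: DB = ⌊$63,021 × 125%/3⌋ = $26,258; SL = ⌊$51,421/2⌋ = $25,710 → take DB $26,258. Book value $36,763.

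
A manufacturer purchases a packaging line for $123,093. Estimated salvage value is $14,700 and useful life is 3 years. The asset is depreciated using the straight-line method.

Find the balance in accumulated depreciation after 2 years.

$72,262

Depreciable base = $123,093 − $14,700 = $108,393.
Annual expense = $108,393 / 3 = $36,131.
End of year 1: book value $86,962.
End of year 2: book value $50,831.
Accumulated through year 2 = $123,093 − $50,831 = $72,262.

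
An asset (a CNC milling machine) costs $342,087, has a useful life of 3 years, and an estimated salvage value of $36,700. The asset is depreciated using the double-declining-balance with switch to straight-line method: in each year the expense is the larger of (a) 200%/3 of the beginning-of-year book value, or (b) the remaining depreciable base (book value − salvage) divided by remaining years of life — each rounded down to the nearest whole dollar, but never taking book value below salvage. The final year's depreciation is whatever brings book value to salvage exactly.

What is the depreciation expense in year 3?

$1,310

Depreciable base = $342,087 − $36,700 = $305,387.
Year 1: DB = ⌊$342,087 × 200%/3⌋ = $228,058; SL = ⌊$305,387/3⌋ = $101,795 → take DB $228,058. Book value $114,029.
Year 2: DB = ⌊$114,029 × 200%/3⌋ = $76,019; SL = ⌊$77,329/2⌋ = $38,664 → take DB $76,019. Book value $38,010.
Year 3 (final): $38,010 − $36,700 = $1,310. Book value $36,700.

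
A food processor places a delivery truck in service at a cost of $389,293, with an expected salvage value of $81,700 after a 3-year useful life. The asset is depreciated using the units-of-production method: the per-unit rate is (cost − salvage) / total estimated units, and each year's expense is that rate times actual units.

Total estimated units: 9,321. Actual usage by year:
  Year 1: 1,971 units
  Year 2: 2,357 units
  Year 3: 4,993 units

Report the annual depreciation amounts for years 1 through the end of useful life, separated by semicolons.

Depreciable base = $389,293 − $81,700 = $307,593.
Rate = $307,593 / 9,321 units = $33 per unit.
Year 1: 1,971 × $33 = $65,043. Book value $324,250.
Year 2: 2,357 × $33 = $77,781. Book value $246,469.
Year 3: 4,993 × $33 = $164,769. Book value $81,700.

$65,043; $77,781; $164,769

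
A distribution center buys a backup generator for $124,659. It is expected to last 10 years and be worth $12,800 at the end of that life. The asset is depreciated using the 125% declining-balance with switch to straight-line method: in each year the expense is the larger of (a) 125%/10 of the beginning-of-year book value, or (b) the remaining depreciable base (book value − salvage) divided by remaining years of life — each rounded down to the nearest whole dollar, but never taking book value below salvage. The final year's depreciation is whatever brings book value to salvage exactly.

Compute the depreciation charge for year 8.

$10,046

Depreciable base = $124,659 − $12,800 = $111,859.
Year 1: DB = ⌊$124,659 × 125%/10⌋ = $15,582; SL = ⌊$111,859/10⌋ = $11,185 → take DB $15,582. Book value $109,077.
Year 2: DB = ⌊$109,077 × 125%/10⌋ = $13,634; SL = ⌊$96,277/9⌋ = $10,697 → take DB $13,634. Book value $95,443.
Year 3: DB = ⌊$95,443 × 125%/10⌋ = $11,930; SL = ⌊$82,643/8⌋ = $10,330 → take DB $11,930. Book value $83,513.
Year 4: DB = ⌊$83,513 × 125%/10⌋ = $10,439; SL = ⌊$70,713/7⌋ = $10,101 → take DB $10,439. Book value $73,074.
Year 5: DB = ⌊$73,074 × 125%/10⌋ = $9,134; SL = ⌊$60,274/6⌋ = $10,045 → take SL $10,045. Book value $63,029.
Year 6: DB = ⌊$63,029 × 125%/10⌋ = $7,878; SL = ⌊$50,229/5⌋ = $10,045 → take SL $10,045. Book value $52,984.
Year 7: DB = ⌊$52,984 × 125%/10⌋ = $6,623; SL = ⌊$40,184/4⌋ = $10,046 → take SL $10,046. Book value $42,938.
Year 8: DB = ⌊$42,938 × 125%/10⌋ = $5,367; SL = ⌊$30,138/3⌋ = $10,046 → take SL $10,046. Book value $32,892.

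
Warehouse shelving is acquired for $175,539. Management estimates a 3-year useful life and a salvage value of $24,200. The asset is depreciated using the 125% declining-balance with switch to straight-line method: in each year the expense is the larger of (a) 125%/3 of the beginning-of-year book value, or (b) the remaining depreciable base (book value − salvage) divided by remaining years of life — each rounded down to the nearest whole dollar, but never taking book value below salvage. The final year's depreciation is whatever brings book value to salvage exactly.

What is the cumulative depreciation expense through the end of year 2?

Depreciable base = $175,539 − $24,200 = $151,339.
Year 1: DB = ⌊$175,539 × 125%/3⌋ = $73,141; SL = ⌊$151,339/3⌋ = $50,446 → take DB $73,141. Book value $102,398.
Year 2: DB = ⌊$102,398 × 125%/3⌋ = $42,665; SL = ⌊$78,198/2⌋ = $39,099 → take DB $42,665. Book value $59,733.
Accumulated through year 2 = $175,539 − $59,733 = $115,806.

$115,806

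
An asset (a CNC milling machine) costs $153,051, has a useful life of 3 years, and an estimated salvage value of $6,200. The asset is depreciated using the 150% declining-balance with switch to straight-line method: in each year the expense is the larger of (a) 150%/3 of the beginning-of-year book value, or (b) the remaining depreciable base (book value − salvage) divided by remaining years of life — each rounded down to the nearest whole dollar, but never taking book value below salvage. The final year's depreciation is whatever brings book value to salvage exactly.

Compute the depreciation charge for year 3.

$32,063

Depreciable base = $153,051 − $6,200 = $146,851.
Year 1: DB = ⌊$153,051 × 150%/3⌋ = $76,525; SL = ⌊$146,851/3⌋ = $48,950 → take DB $76,525. Book value $76,526.
Year 2: DB = ⌊$76,526 × 150%/3⌋ = $38,263; SL = ⌊$70,326/2⌋ = $35,163 → take DB $38,263. Book value $38,263.
Year 3 (final): $38,263 − $6,200 = $32,063. Book value $6,200.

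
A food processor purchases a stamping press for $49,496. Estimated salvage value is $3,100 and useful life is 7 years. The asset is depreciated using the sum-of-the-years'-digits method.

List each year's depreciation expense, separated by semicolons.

Depreciable base = $49,496 − $3,100 = $46,396.
Sum of the years' digits = 7+6+5+4+3+2+1 = 28.
Year 1: $46,396 × 7/28 = $11,599. Book value $37,897.
Year 2: $46,396 × 6/28 = $9,942. Book value $27,955.
Year 3: $46,396 × 5/28 = $8,285. Book value $19,670.
Year 4: $46,396 × 4/28 = $6,628. Book value $13,042.
Year 5: $46,396 × 3/28 = $4,971. Book value $8,071.
Year 6: $46,396 × 2/28 = $3,314. Book value $4,757.
Year 7: $46,396 × 1/28 = $1,657. Book value $3,100.

$11,599; $9,942; $8,285; $6,628; $4,971; $3,314; $1,657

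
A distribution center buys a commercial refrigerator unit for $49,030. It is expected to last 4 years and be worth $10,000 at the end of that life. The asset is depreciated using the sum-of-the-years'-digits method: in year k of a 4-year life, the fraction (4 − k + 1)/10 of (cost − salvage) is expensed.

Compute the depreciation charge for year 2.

Depreciable base = $49,030 − $10,000 = $39,030.
Sum of the years' digits = 4+3+2+1 = 10.
Year 1: $39,030 × 4/10 = $15,612. Book value $33,418.
Year 2: $39,030 × 3/10 = $11,709. Book value $21,709.

$11,709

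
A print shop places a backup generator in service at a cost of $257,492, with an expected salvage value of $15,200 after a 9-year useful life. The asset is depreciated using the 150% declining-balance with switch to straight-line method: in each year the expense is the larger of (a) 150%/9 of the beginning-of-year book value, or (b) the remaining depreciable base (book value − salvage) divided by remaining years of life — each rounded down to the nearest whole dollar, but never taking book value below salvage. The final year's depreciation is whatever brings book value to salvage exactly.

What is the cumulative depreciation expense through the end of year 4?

Depreciable base = $257,492 − $15,200 = $242,292.
Year 1: DB = ⌊$257,492 × 150%/9⌋ = $42,915; SL = ⌊$242,292/9⌋ = $26,921 → take DB $42,915. Book value $214,577.
Year 2: DB = ⌊$214,577 × 150%/9⌋ = $35,762; SL = ⌊$199,377/8⌋ = $24,922 → take DB $35,762. Book value $178,815.
Year 3: DB = ⌊$178,815 × 150%/9⌋ = $29,802; SL = ⌊$163,615/7⌋ = $23,373 → take DB $29,802. Book value $149,013.
Year 4: DB = ⌊$149,013 × 150%/9⌋ = $24,835; SL = ⌊$133,813/6⌋ = $22,302 → take DB $24,835. Book value $124,178.
Accumulated through year 4 = $257,492 − $124,178 = $133,314.

$133,314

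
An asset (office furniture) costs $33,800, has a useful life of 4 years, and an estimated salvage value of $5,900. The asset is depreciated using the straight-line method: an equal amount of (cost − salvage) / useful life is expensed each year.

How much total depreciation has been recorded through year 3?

Depreciable base = $33,800 − $5,900 = $27,900.
Annual expense = $27,900 / 4 = $6,975.
End of year 1: book value $26,825.
End of year 2: book value $19,850.
End of year 3: book value $12,875.
Accumulated through year 3 = $33,800 − $12,875 = $20,925.

$20,925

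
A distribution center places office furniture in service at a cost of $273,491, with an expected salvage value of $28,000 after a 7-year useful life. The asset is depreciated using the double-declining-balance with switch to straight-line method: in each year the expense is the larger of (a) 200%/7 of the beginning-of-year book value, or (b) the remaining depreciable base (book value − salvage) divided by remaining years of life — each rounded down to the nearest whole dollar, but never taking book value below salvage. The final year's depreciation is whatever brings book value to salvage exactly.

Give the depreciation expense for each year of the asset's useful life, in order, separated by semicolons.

$78,140; $55,814; $39,867; $28,477; $20,340; $14,529; $8,324

Depreciable base = $273,491 − $28,000 = $245,491.
Year 1: DB = ⌊$273,491 × 200%/7⌋ = $78,140; SL = ⌊$245,491/7⌋ = $35,070 → take DB $78,140. Book value $195,351.
Year 2: DB = ⌊$195,351 × 200%/7⌋ = $55,814; SL = ⌊$167,351/6⌋ = $27,891 → take DB $55,814. Book value $139,537.
Year 3: DB = ⌊$139,537 × 200%/7⌋ = $39,867; SL = ⌊$111,537/5⌋ = $22,307 → take DB $39,867. Book value $99,670.
Year 4: DB = ⌊$99,670 × 200%/7⌋ = $28,477; SL = ⌊$71,670/4⌋ = $17,917 → take DB $28,477. Book value $71,193.
Year 5: DB = ⌊$71,193 × 200%/7⌋ = $20,340; SL = ⌊$43,193/3⌋ = $14,397 → take DB $20,340. Book value $50,853.
Year 6: DB = ⌊$50,853 × 200%/7⌋ = $14,529; SL = ⌊$22,853/2⌋ = $11,426 → take DB $14,529. Book value $36,324.
Year 7 (final): $36,324 − $28,000 = $8,324. Book value $28,000.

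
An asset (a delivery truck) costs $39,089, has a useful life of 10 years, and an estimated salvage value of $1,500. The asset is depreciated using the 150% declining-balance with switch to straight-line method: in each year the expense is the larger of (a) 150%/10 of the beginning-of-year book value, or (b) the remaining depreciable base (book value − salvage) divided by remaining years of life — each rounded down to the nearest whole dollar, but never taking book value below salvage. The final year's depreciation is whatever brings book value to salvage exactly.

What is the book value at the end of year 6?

$14,104

Depreciable base = $39,089 − $1,500 = $37,589.
Year 1: DB = ⌊$39,089 × 150%/10⌋ = $5,863; SL = ⌊$37,589/10⌋ = $3,758 → take DB $5,863. Book value $33,226.
Year 2: DB = ⌊$33,226 × 150%/10⌋ = $4,983; SL = ⌊$31,726/9⌋ = $3,525 → take DB $4,983. Book value $28,243.
Year 3: DB = ⌊$28,243 × 150%/10⌋ = $4,236; SL = ⌊$26,743/8⌋ = $3,342 → take DB $4,236. Book value $24,007.
Year 4: DB = ⌊$24,007 × 150%/10⌋ = $3,601; SL = ⌊$22,507/7⌋ = $3,215 → take DB $3,601. Book value $20,406.
Year 5: DB = ⌊$20,406 × 150%/10⌋ = $3,060; SL = ⌊$18,906/6⌋ = $3,151 → take SL $3,151. Book value $17,255.
Year 6: DB = ⌊$17,255 × 150%/10⌋ = $2,588; SL = ⌊$15,755/5⌋ = $3,151 → take SL $3,151. Book value $14,104.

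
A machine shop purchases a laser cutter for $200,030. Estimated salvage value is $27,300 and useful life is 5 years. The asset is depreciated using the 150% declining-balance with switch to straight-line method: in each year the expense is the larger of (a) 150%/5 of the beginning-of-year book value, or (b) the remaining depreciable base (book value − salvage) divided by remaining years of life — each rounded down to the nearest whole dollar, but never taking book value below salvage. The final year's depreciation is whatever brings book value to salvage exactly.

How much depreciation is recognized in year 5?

$20,656

Depreciable base = $200,030 − $27,300 = $172,730.
Year 1: DB = ⌊$200,030 × 150%/5⌋ = $60,009; SL = ⌊$172,730/5⌋ = $34,546 → take DB $60,009. Book value $140,021.
Year 2: DB = ⌊$140,021 × 150%/5⌋ = $42,006; SL = ⌊$112,721/4⌋ = $28,180 → take DB $42,006. Book value $98,015.
Year 3: DB = ⌊$98,015 × 150%/5⌋ = $29,404; SL = ⌊$70,715/3⌋ = $23,571 → take DB $29,404. Book value $68,611.
Year 4: DB = ⌊$68,611 × 150%/5⌋ = $20,583; SL = ⌊$41,311/2⌋ = $20,655 → take SL $20,655. Book value $47,956.
Year 5 (final): $47,956 − $27,300 = $20,656. Book value $27,300.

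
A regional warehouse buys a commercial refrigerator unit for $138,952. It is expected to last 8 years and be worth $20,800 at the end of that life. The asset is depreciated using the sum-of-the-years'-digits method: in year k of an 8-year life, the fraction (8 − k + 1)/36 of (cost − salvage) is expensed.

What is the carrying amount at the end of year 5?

$40,492

Depreciable base = $138,952 − $20,800 = $118,152.
Sum of the years' digits = 8+7+6+5+4+3+2+1 = 36.
Year 1: $118,152 × 8/36 = $26,256. Book value $112,696.
Year 2: $118,152 × 7/36 = $22,974. Book value $89,722.
Year 3: $118,152 × 6/36 = $19,692. Book value $70,030.
Year 4: $118,152 × 5/36 = $16,410. Book value $53,620.
Year 5: $118,152 × 4/36 = $13,128. Book value $40,492.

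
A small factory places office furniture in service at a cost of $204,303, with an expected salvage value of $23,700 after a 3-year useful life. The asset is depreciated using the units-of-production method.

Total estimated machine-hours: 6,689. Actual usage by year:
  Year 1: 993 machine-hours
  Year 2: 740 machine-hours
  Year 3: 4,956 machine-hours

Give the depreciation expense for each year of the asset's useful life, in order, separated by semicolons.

$26,811; $19,980; $133,812

Depreciable base = $204,303 − $23,700 = $180,603.
Rate = $180,603 / 6,689 machine-hours = $27 per machine-hour.
Year 1: 993 × $27 = $26,811. Book value $177,492.
Year 2: 740 × $27 = $19,980. Book value $157,512.
Year 3: 4,956 × $27 = $133,812. Book value $23,700.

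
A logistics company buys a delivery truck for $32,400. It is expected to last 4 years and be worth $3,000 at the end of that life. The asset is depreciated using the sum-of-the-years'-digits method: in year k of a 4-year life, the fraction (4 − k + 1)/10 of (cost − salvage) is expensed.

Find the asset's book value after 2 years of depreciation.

$11,820

Depreciable base = $32,400 − $3,000 = $29,400.
Sum of the years' digits = 4+3+2+1 = 10.
Year 1: $29,400 × 4/10 = $11,760. Book value $20,640.
Year 2: $29,400 × 3/10 = $8,820. Book value $11,820.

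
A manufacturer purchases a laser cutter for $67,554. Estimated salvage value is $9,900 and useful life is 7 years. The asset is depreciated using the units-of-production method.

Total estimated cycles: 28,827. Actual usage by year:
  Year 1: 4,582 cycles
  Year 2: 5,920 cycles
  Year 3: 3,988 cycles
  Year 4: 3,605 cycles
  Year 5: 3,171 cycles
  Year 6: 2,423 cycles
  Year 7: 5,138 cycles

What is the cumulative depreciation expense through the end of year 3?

Depreciable base = $67,554 − $9,900 = $57,654.
Rate = $57,654 / 28,827 cycles = $2 per cycle.
Year 1: 4,582 × $2 = $9,164. Book value $58,390.
Year 2: 5,920 × $2 = $11,840. Book value $46,550.
Year 3: 3,988 × $2 = $7,976. Book value $38,574.
Accumulated through year 3 = $67,554 − $38,574 = $28,980.

$28,980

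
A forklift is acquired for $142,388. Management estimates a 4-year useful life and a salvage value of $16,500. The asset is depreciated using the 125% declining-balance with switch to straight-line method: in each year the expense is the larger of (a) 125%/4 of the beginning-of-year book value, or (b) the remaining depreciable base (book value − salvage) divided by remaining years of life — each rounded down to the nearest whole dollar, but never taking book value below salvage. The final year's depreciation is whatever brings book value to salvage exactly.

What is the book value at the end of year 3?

$41,901

Depreciable base = $142,388 − $16,500 = $125,888.
Year 1: DB = ⌊$142,388 × 125%/4⌋ = $44,496; SL = ⌊$125,888/4⌋ = $31,472 → take DB $44,496. Book value $97,892.
Year 2: DB = ⌊$97,892 × 125%/4⌋ = $30,591; SL = ⌊$81,392/3⌋ = $27,130 → take DB $30,591. Book value $67,301.
Year 3: DB = ⌊$67,301 × 125%/4⌋ = $21,031; SL = ⌊$50,801/2⌋ = $25,400 → take SL $25,400. Book value $41,901.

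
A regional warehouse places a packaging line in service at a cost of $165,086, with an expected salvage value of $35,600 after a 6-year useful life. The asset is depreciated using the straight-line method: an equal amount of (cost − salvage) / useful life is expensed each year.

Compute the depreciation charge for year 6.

$21,581

Depreciable base = $165,086 − $35,600 = $129,486.
Annual expense = $129,486 / 6 = $21,581.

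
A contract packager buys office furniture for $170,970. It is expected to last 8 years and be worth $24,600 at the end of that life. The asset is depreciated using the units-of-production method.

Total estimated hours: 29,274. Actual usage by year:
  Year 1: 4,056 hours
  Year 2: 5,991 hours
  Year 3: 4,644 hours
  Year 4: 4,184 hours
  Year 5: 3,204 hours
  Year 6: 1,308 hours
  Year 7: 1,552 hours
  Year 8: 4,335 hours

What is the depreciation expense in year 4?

Depreciable base = $170,970 − $24,600 = $146,370.
Rate = $146,370 / 29,274 hours = $5 per hour.
Year 1: 4,056 × $5 = $20,280. Book value $150,690.
Year 2: 5,991 × $5 = $29,955. Book value $120,735.
Year 3: 4,644 × $5 = $23,220. Book value $97,515.
Year 4: 4,184 × $5 = $20,920. Book value $76,595.

$20,920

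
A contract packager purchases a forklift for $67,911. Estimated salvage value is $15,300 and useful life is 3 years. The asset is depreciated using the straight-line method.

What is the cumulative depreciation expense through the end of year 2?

Depreciable base = $67,911 − $15,300 = $52,611.
Annual expense = $52,611 / 3 = $17,537.
End of year 1: book value $50,374.
End of year 2: book value $32,837.
Accumulated through year 2 = $67,911 − $32,837 = $35,074.

$35,074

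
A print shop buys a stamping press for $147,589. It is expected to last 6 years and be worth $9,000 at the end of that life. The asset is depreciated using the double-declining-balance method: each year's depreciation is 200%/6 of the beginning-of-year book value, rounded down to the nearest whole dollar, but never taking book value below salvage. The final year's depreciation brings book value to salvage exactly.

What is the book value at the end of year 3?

Depreciable base = $147,589 − $9,000 = $138,589.
Year 1: ⌊$147,589 × 200%/6⌋ = $49,196. Book value $98,393.
Year 2: ⌊$98,393 × 200%/6⌋ = $32,797. Book value $65,596.
Year 3: ⌊$65,596 × 200%/6⌋ = $21,865. Book value $43,731.

$43,731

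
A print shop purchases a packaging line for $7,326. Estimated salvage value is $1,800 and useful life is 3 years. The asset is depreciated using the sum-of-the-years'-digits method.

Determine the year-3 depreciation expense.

Depreciable base = $7,326 − $1,800 = $5,526.
Sum of the years' digits = 3+2+1 = 6.
Year 1: $5,526 × 3/6 = $2,763. Book value $4,563.
Year 2: $5,526 × 2/6 = $1,842. Book value $2,721.
Year 3: $5,526 × 1/6 = $921. Book value $1,800.

$921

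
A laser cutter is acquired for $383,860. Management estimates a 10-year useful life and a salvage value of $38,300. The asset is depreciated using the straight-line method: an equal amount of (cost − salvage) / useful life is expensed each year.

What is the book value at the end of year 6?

$176,524

Depreciable base = $383,860 − $38,300 = $345,560.
Annual expense = $345,560 / 10 = $34,556.
End of year 1: book value $349,304.
End of year 2: book value $314,748.
End of year 3: book value $280,192.
End of year 4: book value $245,636.
End of year 5: book value $211,080.
End of year 6: book value $176,524.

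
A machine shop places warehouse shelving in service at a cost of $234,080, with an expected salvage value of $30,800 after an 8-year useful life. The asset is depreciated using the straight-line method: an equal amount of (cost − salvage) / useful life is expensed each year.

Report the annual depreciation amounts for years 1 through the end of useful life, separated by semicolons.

$25,410; $25,410; $25,410; $25,410; $25,410; $25,410; $25,410; $25,410

Depreciable base = $234,080 − $30,800 = $203,280.
Annual expense = $203,280 / 8 = $25,410.
End of year 1: book value $208,670.
End of year 2: book value $183,260.
End of year 3: book value $157,850.
End of year 4: book value $132,440.
End of year 5: book value $107,030.
End of year 6: book value $81,620.
End of year 7: book value $56,210.
End of year 8: book value $30,800.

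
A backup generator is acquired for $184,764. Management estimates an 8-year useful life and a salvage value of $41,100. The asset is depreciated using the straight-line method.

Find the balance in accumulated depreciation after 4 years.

$71,832

Depreciable base = $184,764 − $41,100 = $143,664.
Annual expense = $143,664 / 8 = $17,958.
End of year 1: book value $166,806.
End of year 2: book value $148,848.
End of year 3: book value $130,890.
End of year 4: book value $112,932.
Accumulated through year 4 = $184,764 − $112,932 = $71,832.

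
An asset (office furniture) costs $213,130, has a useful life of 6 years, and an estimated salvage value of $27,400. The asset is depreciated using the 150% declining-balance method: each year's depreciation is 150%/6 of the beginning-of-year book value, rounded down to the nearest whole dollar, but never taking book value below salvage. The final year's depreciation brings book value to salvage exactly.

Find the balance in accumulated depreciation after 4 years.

Depreciable base = $213,130 − $27,400 = $185,730.
Year 1: ⌊$213,130 × 150%/6⌋ = $53,282. Book value $159,848.
Year 2: ⌊$159,848 × 150%/6⌋ = $39,962. Book value $119,886.
Year 3: ⌊$119,886 × 150%/6⌋ = $29,971. Book value $89,915.
Year 4: ⌊$89,915 × 150%/6⌋ = $22,478. Book value $67,437.
Accumulated through year 4 = $213,130 − $67,437 = $145,693.

$145,693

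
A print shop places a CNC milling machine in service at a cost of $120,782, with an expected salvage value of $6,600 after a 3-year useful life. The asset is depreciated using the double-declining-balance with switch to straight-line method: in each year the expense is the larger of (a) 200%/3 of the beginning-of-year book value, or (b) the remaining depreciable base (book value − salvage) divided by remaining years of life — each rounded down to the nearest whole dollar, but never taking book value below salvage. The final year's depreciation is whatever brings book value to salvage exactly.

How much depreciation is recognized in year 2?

Depreciable base = $120,782 − $6,600 = $114,182.
Year 1: DB = ⌊$120,782 × 200%/3⌋ = $80,521; SL = ⌊$114,182/3⌋ = $38,060 → take DB $80,521. Book value $40,261.
Year 2: DB = ⌊$40,261 × 200%/3⌋ = $26,840; SL = ⌊$33,661/2⌋ = $16,830 → take DB $26,840. Book value $13,421.

$26,840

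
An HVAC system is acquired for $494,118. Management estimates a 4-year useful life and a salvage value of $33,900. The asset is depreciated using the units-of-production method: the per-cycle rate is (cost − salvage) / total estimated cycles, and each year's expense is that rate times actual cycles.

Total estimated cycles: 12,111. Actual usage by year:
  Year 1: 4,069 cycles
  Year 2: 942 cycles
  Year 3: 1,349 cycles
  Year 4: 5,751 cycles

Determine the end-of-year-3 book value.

$252,438

Depreciable base = $494,118 − $33,900 = $460,218.
Rate = $460,218 / 12,111 cycles = $38 per cycle.
Year 1: 4,069 × $38 = $154,622. Book value $339,496.
Year 2: 942 × $38 = $35,796. Book value $303,700.
Year 3: 1,349 × $38 = $51,262. Book value $252,438.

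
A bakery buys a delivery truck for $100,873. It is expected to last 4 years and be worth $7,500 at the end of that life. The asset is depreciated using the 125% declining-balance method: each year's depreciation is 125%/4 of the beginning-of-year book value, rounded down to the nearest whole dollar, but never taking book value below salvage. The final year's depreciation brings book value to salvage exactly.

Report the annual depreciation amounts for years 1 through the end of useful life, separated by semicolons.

Depreciable base = $100,873 − $7,500 = $93,373.
Year 1: ⌊$100,873 × 125%/4⌋ = $31,522. Book value $69,351.
Year 2: ⌊$69,351 × 125%/4⌋ = $21,672. Book value $47,679.
Year 3: ⌊$47,679 × 125%/4⌋ = $14,899. Book value $32,780.
Year 4 (final): $32,780 − $7,500 = $25,280. Book value $7,500.

$31,522; $21,672; $14,899; $25,280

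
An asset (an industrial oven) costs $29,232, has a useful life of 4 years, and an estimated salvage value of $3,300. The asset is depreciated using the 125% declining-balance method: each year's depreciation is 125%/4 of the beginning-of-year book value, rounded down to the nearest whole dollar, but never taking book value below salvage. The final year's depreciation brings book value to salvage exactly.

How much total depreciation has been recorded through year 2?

$15,415

Depreciable base = $29,232 − $3,300 = $25,932.
Year 1: ⌊$29,232 × 125%/4⌋ = $9,135. Book value $20,097.
Year 2: ⌊$20,097 × 125%/4⌋ = $6,280. Book value $13,817.
Accumulated through year 2 = $29,232 − $13,817 = $15,415.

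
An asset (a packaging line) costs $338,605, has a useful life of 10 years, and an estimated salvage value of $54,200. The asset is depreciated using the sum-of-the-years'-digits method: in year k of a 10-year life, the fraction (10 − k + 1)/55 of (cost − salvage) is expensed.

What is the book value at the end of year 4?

$162,791

Depreciable base = $338,605 − $54,200 = $284,405.
Sum of the years' digits = 10+9+8+7+6+5+4+3+2+1 = 55.
Year 1: $284,405 × 10/55 = $51,710. Book value $286,895.
Year 2: $284,405 × 9/55 = $46,539. Book value $240,356.
Year 3: $284,405 × 8/55 = $41,368. Book value $198,988.
Year 4: $284,405 × 7/55 = $36,197. Book value $162,791.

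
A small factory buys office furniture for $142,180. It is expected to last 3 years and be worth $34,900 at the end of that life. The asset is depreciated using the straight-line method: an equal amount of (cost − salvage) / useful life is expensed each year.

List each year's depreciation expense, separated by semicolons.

$35,760; $35,760; $35,760

Depreciable base = $142,180 − $34,900 = $107,280.
Annual expense = $107,280 / 3 = $35,760.
End of year 1: book value $106,420.
End of year 2: book value $70,660.
End of year 3: book value $34,900.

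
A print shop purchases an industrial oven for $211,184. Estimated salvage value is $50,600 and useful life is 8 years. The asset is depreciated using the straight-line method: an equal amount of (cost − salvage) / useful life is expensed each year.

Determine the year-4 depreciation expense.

Depreciable base = $211,184 − $50,600 = $160,584.
Annual expense = $160,584 / 8 = $20,073.

$20,073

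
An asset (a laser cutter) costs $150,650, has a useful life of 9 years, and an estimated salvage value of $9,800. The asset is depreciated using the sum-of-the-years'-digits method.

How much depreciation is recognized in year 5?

$15,650

Depreciable base = $150,650 − $9,800 = $140,850.
Sum of the years' digits = 9+8+7+6+5+4+3+2+1 = 45.
Year 1: $140,850 × 9/45 = $28,170. Book value $122,480.
Year 2: $140,850 × 8/45 = $25,040. Book value $97,440.
Year 3: $140,850 × 7/45 = $21,910. Book value $75,530.
Year 4: $140,850 × 6/45 = $18,780. Book value $56,750.
Year 5: $140,850 × 5/45 = $15,650. Book value $41,100.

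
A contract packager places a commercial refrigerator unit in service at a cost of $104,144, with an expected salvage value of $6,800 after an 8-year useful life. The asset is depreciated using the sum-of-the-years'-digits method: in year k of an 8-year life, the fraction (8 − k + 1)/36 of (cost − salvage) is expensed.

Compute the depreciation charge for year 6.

Depreciable base = $104,144 − $6,800 = $97,344.
Sum of the years' digits = 8+7+6+5+4+3+2+1 = 36.
Year 1: $97,344 × 8/36 = $21,632. Book value $82,512.
Year 2: $97,344 × 7/36 = $18,928. Book value $63,584.
Year 3: $97,344 × 6/36 = $16,224. Book value $47,360.
Year 4: $97,344 × 5/36 = $13,520. Book value $33,840.
Year 5: $97,344 × 4/36 = $10,816. Book value $23,024.
Year 6: $97,344 × 3/36 = $8,112. Book value $14,912.

$8,112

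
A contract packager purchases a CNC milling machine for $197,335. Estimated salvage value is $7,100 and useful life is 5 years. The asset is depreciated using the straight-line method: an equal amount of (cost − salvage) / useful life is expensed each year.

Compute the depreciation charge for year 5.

$38,047

Depreciable base = $197,335 − $7,100 = $190,235.
Annual expense = $190,235 / 5 = $38,047.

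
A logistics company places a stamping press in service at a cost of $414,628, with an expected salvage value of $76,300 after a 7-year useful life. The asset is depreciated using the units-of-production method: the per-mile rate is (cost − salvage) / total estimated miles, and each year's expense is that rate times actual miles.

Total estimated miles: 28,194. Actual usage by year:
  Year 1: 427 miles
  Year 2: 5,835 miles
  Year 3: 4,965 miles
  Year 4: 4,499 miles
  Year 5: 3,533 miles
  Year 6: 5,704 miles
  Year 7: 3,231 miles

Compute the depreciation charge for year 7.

Depreciable base = $414,628 − $76,300 = $338,328.
Rate = $338,328 / 28,194 miles = $12 per mile.
Year 1: 427 × $12 = $5,124. Book value $409,504.
Year 2: 5,835 × $12 = $70,020. Book value $339,484.
Year 3: 4,965 × $12 = $59,580. Book value $279,904.
Year 4: 4,499 × $12 = $53,988. Book value $225,916.
Year 5: 3,533 × $12 = $42,396. Book value $183,520.
Year 6: 5,704 × $12 = $68,448. Book value $115,072.
Year 7: 3,231 × $12 = $38,772. Book value $76,300.

$38,772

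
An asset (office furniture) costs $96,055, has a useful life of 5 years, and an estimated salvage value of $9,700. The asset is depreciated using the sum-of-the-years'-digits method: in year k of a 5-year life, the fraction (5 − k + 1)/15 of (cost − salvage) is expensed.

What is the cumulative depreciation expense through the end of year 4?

Depreciable base = $96,055 − $9,700 = $86,355.
Sum of the years' digits = 5+4+3+2+1 = 15.
Year 1: $86,355 × 5/15 = $28,785. Book value $67,270.
Year 2: $86,355 × 4/15 = $23,028. Book value $44,242.
Year 3: $86,355 × 3/15 = $17,271. Book value $26,971.
Year 4: $86,355 × 2/15 = $11,514. Book value $15,457.
Accumulated through year 4 = $96,055 − $15,457 = $80,598.

$80,598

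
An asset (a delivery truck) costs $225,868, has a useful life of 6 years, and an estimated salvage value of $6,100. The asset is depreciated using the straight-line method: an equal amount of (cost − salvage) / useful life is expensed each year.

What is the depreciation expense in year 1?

Depreciable base = $225,868 − $6,100 = $219,768.
Annual expense = $219,768 / 6 = $36,628.

$36,628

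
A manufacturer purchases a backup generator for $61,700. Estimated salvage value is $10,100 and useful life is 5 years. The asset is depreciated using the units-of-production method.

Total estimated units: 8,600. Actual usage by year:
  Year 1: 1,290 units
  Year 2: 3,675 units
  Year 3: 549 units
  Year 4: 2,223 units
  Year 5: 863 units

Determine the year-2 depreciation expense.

Depreciable base = $61,700 − $10,100 = $51,600.
Rate = $51,600 / 8,600 units = $6 per unit.
Year 1: 1,290 × $6 = $7,740. Book value $53,960.
Year 2: 3,675 × $6 = $22,050. Book value $31,910.

$22,050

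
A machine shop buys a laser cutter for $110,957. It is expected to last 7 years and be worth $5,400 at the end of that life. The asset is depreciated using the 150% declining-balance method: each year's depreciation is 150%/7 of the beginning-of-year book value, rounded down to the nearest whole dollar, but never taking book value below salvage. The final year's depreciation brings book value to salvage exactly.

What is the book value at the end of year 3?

$53,822

Depreciable base = $110,957 − $5,400 = $105,557.
Year 1: ⌊$110,957 × 150%/7⌋ = $23,776. Book value $87,181.
Year 2: ⌊$87,181 × 150%/7⌋ = $18,681. Book value $68,500.
Year 3: ⌊$68,500 × 150%/7⌋ = $14,678. Book value $53,822.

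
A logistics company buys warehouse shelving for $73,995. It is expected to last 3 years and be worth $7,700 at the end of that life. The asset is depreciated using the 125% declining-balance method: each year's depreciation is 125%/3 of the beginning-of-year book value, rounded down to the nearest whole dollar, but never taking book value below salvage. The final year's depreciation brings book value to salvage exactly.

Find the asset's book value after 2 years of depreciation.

$25,179

Depreciable base = $73,995 − $7,700 = $66,295.
Year 1: ⌊$73,995 × 125%/3⌋ = $30,831. Book value $43,164.
Year 2: ⌊$43,164 × 125%/3⌋ = $17,985. Book value $25,179.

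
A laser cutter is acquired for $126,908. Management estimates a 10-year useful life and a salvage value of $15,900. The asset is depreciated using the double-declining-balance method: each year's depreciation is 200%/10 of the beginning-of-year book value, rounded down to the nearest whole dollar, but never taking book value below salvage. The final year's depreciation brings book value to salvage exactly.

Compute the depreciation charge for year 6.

$8,317

Depreciable base = $126,908 − $15,900 = $111,008.
Year 1: ⌊$126,908 × 200%/10⌋ = $25,381. Book value $101,527.
Year 2: ⌊$101,527 × 200%/10⌋ = $20,305. Book value $81,222.
Year 3: ⌊$81,222 × 200%/10⌋ = $16,244. Book value $64,978.
Year 4: ⌊$64,978 × 200%/10⌋ = $12,995. Book value $51,983.
Year 5: ⌊$51,983 × 200%/10⌋ = $10,396. Book value $41,587.
Year 6: ⌊$41,587 × 200%/10⌋ = $8,317. Book value $33,270.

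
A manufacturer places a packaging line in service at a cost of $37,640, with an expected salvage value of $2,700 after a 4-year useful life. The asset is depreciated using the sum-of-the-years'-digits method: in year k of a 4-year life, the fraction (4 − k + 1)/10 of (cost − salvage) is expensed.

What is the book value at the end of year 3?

$6,194

Depreciable base = $37,640 − $2,700 = $34,940.
Sum of the years' digits = 4+3+2+1 = 10.
Year 1: $34,940 × 4/10 = $13,976. Book value $23,664.
Year 2: $34,940 × 3/10 = $10,482. Book value $13,182.
Year 3: $34,940 × 2/10 = $6,988. Book value $6,194.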